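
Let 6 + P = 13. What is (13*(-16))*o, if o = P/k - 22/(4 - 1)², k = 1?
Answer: -8528/9 ≈ -947.56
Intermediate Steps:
P = 7 (P = -6 + 13 = 7)
o = 41/9 (o = 7/1 - 22/(4 - 1)² = 7*1 - 22/(3²) = 7 - 22/9 = 41/9 ≈ 4.5556)
(13*(-16))*o = (13*(-16))*(41/9) = -208*41/9 = -8528/9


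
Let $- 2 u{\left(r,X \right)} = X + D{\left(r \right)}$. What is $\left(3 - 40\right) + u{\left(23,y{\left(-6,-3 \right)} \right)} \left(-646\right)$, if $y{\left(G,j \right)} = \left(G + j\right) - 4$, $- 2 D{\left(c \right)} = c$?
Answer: $- \frac{15901}{2} \approx -7950.5$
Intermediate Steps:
$D{\left(c \right)} = - \frac{c}{2}$
$y{\left(G,j \right)} = -4 + G + j$
$u{\left(r,X \right)} = - \frac{X}{2} + \frac{r}{4}$ ($u{\left(r,X \right)} = - \frac{X - \frac{r}{2}}{2} = - \frac{X}{2} + \frac{r}{4}$)
$\left(3 - 40\right) + u{\left(23,y{\left(-6,-3 \right)} \right)} \left(-646\right) = \left(3 - 40\right) + \left(- \frac{-4 - 6 - 3}{2} + \frac{1}{4} \cdot 23\right) \left(-646\right) = \left(3 - 40\right) + \left(\left(- \frac{1}{2}\right) \left(-13\right) + \frac{23}{4}\right) \left(-646\right) = -37 + \left(\frac{13}{2} + \frac{23}{4}\right) \left(-646\right) = -37 + \frac{49}{4} \left(-646\right) = -37 - \frac{15827}{2} = - \frac{15901}{2}$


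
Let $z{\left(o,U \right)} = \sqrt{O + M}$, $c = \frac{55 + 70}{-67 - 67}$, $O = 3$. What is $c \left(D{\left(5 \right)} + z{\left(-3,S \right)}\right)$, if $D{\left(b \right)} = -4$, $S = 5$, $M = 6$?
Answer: $\frac{125}{134} \approx 0.93284$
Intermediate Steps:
$c = - \frac{125}{134}$ ($c = \frac{125}{-134} = 125 \left(- \frac{1}{134}\right) = - \frac{125}{134} \approx -0.93284$)
$z{\left(o,U \right)} = 3$ ($z{\left(o,U \right)} = \sqrt{3 + 6} = \sqrt{9} = 3$)
$c \left(D{\left(5 \right)} + z{\left(-3,S \right)}\right) = - \frac{125 \left(-4 + 3\right)}{134} = \left(- \frac{125}{134}\right) \left(-1\right) = \frac{125}{134}$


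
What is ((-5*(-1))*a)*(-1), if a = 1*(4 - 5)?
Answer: 5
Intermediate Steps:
a = -1 (a = 1*(-1) = -1)
((-5*(-1))*a)*(-1) = (-5*(-1)*(-1))*(-1) = (5*(-1))*(-1) = -5*(-1) = 5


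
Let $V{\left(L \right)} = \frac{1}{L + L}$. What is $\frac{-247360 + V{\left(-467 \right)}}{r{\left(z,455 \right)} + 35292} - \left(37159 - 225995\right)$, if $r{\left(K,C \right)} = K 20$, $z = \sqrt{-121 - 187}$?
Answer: $\frac{54922595911627241}{290858916344} + \frac{1155171205 i \sqrt{77}}{145429458172} \approx 1.8883 \cdot 10^{5} + 0.069701 i$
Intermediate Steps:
$V{\left(L \right)} = \frac{1}{2 L}$
$z = 2 i \sqrt{77}$ ($z = \sqrt{-308} = 2 i \sqrt{77} \approx 17.55 i$)
$r{\left(K,C \right)} = 20 K$
$\frac{-247360 + V{\left(-467 \right)}}{r{\left(z,455 \right)} + 35292} - \left(37159 - 225995\right) = \frac{-247360 + \frac{1}{2 \left(-467\right)}}{20 \cdot 2 i \sqrt{77} + 35292} - \left(37159 - 225995\right) = \frac{-247360 + \frac{1}{2} \left(- \frac{1}{467}\right)}{40 i \sqrt{77} + 35292} - \left(37159 - 225995\right) = \frac{-247360 - \frac{1}{934}}{35292 + 40 i \sqrt{77}} - -188836 = - \frac{231034241}{934 \left(35292 + 40 i \sqrt{77}\right)} + 188836 = 188836 - \frac{231034241}{934 \left(35292 + 40 i \sqrt{77}\right)}$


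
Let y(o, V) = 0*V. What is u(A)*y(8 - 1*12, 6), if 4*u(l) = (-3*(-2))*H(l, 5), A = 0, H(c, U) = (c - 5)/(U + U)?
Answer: 0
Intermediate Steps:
H(c, U) = (-5 + c)/(2*U) (H(c, U) = (-5 + c)/((2*U)) = (-5 + c)*(1/(2*U)) = (-5 + c)/(2*U))
y(o, V) = 0
u(l) = -¾ + 3*l/20 (u(l) = ((-3*(-2))*((½)*(-5 + l)/5))/4 = (6*((½)*(⅕)*(-5 + l)))/4 = (6*(-½ + l/10))/4 = (-3 + 3*l/5)/4 = -¾ + 3*l/20)
u(A)*y(8 - 1*12, 6) = (-¾ + (3/20)*0)*0 = (-¾ + 0)*0 = -¾*0 = 0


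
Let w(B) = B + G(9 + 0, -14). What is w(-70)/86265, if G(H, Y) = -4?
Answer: -74/86265 ≈ -0.00085782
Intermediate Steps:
w(B) = -4 + B (w(B) = B - 4 = -4 + B)
w(-70)/86265 = (-4 - 70)/86265 = -74*1/86265 = -74/86265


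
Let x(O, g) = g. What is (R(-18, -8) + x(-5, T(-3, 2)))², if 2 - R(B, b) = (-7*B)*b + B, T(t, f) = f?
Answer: 1060900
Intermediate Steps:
R(B, b) = 2 - B + 7*B*b (R(B, b) = 2 - ((-7*B)*b + B) = 2 - (-7*B*b + B) = 2 - (B - 7*B*b) = 2 + (-B + 7*B*b) = 2 - B + 7*B*b)
(R(-18, -8) + x(-5, T(-3, 2)))² = ((2 - 1*(-18) + 7*(-18)*(-8)) + 2)² = ((2 + 18 + 1008) + 2)² = (1028 + 2)² = 1030² = 1060900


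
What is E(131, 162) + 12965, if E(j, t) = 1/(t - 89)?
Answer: 946446/73 ≈ 12965.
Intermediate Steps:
E(j, t) = 1/(-89 + t)
E(131, 162) + 12965 = 1/(-89 + 162) + 12965 = 1/73 + 12965 = 946446/73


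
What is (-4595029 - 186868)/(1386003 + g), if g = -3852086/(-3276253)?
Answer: -540231185929/156582770305 ≈ -3.4501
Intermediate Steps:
g = 3852086/3276253 (g = -3852086*(-1/3276253) = 3852086/3276253 ≈ 1.1758)
(-4595029 - 186868)/(1386003 + g) = (-4595029 - 186868)/(1386003 + 3852086/3276253) = -4781897/4540900338845/3276253 = -4781897*3276253/4540900338845 = -540231185929/156582770305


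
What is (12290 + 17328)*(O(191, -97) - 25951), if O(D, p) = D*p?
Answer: -1317349404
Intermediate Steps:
(12290 + 17328)*(O(191, -97) - 25951) = (12290 + 17328)*(191*(-97) - 25951) = 29618*(-18527 - 25951) = 29618*(-44478) = -1317349404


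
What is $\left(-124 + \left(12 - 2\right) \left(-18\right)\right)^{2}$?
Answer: $92416$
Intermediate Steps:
$\left(-124 + \left(12 - 2\right) \left(-18\right)\right)^{2} = \left(-124 + 10 \left(-18\right)\right)^{2} = \left(-124 - 180\right)^{2} = \left(-304\right)^{2} = 92416$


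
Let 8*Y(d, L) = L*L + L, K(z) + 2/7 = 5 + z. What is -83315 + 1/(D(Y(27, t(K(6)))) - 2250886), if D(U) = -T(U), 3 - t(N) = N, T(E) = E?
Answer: -36756488876571/441174925 ≈ -83315.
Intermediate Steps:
K(z) = 33/7 + z (K(z) = -2/7 + (5 + z) = 33/7 + z)
t(N) = 3 - N
Y(d, L) = L/8 + L²/8 (Y(d, L) = (L*L + L)/8 = (L² + L)/8 = (L + L²)/8 = L/8 + L²/8)
D(U) = -U
-83315 + 1/(D(Y(27, t(K(6)))) - 2250886) = -83315 + 1/(-(3 - (33/7 + 6))*(1 + (3 - (33/7 + 6)))/8 - 2250886) = -83315 + 1/(-(3 - 1*75/7)*(1 + (3 - 1*75/7))/8 - 2250886) = -83315 + 1/(-(3 - 75/7)*(1 + (3 - 75/7))/8 - 2250886) = -83315 + 1/(-(-54)*(1 - 54/7)/(8*7) - 2250886) = -83315 + 1/(-(-54)*(-47)/(8*7*7) - 2250886) = -83315 + 1/(-1*1269/196 - 2250886) = -83315 + 1/(-1269/196 - 2250886) = -83315 + 1/(-441174925/196) = -83315 - 196/441174925 = -36756488876571/441174925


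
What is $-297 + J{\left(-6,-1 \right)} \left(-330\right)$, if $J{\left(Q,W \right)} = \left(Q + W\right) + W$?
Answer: $2343$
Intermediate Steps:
$J{\left(Q,W \right)} = Q + 2 W$
$-297 + J{\left(-6,-1 \right)} \left(-330\right) = -297 + \left(-6 + 2 \left(-1\right)\right) \left(-330\right) = -297 + \left(-6 - 2\right) \left(-330\right) = -297 - -2640 = -297 + 2640 = 2343$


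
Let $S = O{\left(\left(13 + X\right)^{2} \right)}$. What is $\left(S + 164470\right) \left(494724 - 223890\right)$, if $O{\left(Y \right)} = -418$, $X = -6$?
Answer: $44430859368$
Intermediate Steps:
$S = -418$
$\left(S + 164470\right) \left(494724 - 223890\right) = \left(-418 + 164470\right) \left(494724 - 223890\right) = 164052 \cdot 270834 = 44430859368$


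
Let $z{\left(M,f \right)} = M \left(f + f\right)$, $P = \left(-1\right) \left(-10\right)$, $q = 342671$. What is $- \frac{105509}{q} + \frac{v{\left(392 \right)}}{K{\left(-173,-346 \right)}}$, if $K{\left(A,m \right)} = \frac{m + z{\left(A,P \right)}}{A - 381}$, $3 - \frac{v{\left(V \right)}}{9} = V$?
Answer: $- \frac{332515237994}{652102913} \approx -509.91$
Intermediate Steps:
$P = 10$
$z{\left(M,f \right)} = 2 M f$ ($z{\left(M,f \right)} = M 2 f = 2 M f$)
$v{\left(V \right)} = 27 - 9 V$
$K{\left(A,m \right)} = \frac{m + 20 A}{-381 + A}$ ($K{\left(A,m \right)} = \frac{m + 2 A 10}{A - 381} = \frac{m + 20 A}{-381 + A}$)
$- \frac{105509}{q} + \frac{v{\left(392 \right)}}{K{\left(-173,-346 \right)}} = - \frac{105509}{342671} + \frac{27 - 3528}{\frac{1}{-381 - 173} \left(-346 + 20 \left(-173\right)\right)} = \left(-105509\right) \frac{1}{342671} + \frac{27 - 3528}{\frac{1}{-554} \left(-346 - 3460\right)} = - \frac{105509}{342671} - \frac{3501}{\left(- \frac{1}{554}\right) \left(-3806\right)} = - \frac{105509}{342671} - \frac{3501}{\frac{1903}{277}} = - \frac{105509}{342671} - \frac{969777}{1903} = - \frac{332515237994}{652102913}$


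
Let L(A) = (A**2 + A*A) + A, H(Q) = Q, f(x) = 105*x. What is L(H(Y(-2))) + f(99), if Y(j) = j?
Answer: 10401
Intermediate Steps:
L(A) = A + 2*A**2 (L(A) = (A**2 + A**2) + A = 2*A**2 + A = A + 2*A**2)
L(H(Y(-2))) + f(99) = -2*(1 + 2*(-2)) + 105*99 = -2*(1 - 4) + 10395 = -2*(-3) + 10395 = 6 + 10395 = 10401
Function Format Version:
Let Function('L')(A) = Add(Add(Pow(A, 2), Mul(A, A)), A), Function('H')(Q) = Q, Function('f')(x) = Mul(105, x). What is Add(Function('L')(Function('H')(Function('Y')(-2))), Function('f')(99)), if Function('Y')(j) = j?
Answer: 10401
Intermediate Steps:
Function('L')(A) = Add(A, Mul(2, Pow(A, 2))) (Function('L')(A) = Add(Add(Pow(A, 2), Pow(A, 2)), A) = Add(Mul(2, Pow(A, 2)), A) = Add(A, Mul(2, Pow(A, 2))))
Add(Function('L')(Function('H')(Function('Y')(-2))), Function('f')(99)) = Add(Mul(-2, Add(1, Mul(2, -2))), Mul(105, 99)) = Add(Mul(-2, Add(1, -4)), 10395) = Add(Mul(-2, -3), 10395) = Add(6, 10395) = 10401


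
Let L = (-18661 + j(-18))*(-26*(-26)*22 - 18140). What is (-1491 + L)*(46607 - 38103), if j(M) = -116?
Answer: 521820279480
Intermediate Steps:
L = 61363236 (L = (-18661 - 116)*(-26*(-26)*22 - 18140) = -18777*(676*22 - 18140) = -18777*(14872 - 18140) = -18777*(-3268) = 61363236)
(-1491 + L)*(46607 - 38103) = (-1491 + 61363236)*(46607 - 38103) = 61361745*8504 = 521820279480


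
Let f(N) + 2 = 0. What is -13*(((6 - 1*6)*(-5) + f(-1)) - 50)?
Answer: 676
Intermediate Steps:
f(N) = -2 (f(N) = -2 + 0 = -2)
-13*(((6 - 1*6)*(-5) + f(-1)) - 50) = -13*(((6 - 1*6)*(-5) - 2) - 50) = -13*(((6 - 6)*(-5) - 2) - 50) = -13*((0*(-5) - 2) - 50) = -13*((0 - 2) - 50) = -13*(-2 - 50) = -13*(-52) = 676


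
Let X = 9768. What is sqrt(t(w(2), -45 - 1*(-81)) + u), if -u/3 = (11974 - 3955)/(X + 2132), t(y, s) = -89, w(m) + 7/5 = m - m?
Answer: I*sqrt(128895683)/1190 ≈ 9.5405*I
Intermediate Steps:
w(m) = -7/5 (w(m) = -7/5 + (m - m) = -7/5 + 0 = -7/5)
u = -24057/11900 (u = -3*(11974 - 3955)/(9768 + 2132) = -24057/11900 ≈ -2.0216)
sqrt(t(w(2), -45 - 1*(-81)) + u) = sqrt(-89 - 24057/11900) = sqrt(-1083157/11900) = I*sqrt(128895683)/1190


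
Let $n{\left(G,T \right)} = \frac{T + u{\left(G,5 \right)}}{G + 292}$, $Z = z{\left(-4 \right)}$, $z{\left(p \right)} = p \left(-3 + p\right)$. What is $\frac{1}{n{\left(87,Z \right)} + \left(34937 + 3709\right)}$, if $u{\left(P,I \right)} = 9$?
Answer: $\frac{379}{14646871} \approx 2.5876 \cdot 10^{-5}$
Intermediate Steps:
$Z = 28$ ($Z = - 4 \left(-3 - 4\right) = \left(-4\right) \left(-7\right) = 28$)
$n{\left(G,T \right)} = \frac{9 + T}{292 + G}$ ($n{\left(G,T \right)} = \frac{T + 9}{G + 292} = \frac{9 + T}{292 + G}$)
$\frac{1}{n{\left(87,Z \right)} + \left(34937 + 3709\right)} = \frac{1}{\frac{9 + 28}{292 + 87} + \left(34937 + 3709\right)} = \frac{1}{\frac{1}{379} \cdot 37 + 38646} = \frac{1}{\frac{37}{379} + 38646} = \frac{1}{\frac{14646871}{379}} = \frac{379}{14646871}$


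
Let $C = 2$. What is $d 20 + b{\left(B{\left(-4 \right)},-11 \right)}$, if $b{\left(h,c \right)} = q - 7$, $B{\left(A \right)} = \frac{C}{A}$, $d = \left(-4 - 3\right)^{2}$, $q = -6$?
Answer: $967$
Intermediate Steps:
$d = 49$ ($d = \left(-7\right)^{2} = 49$)
$B{\left(A \right)} = \frac{2}{A}$
$b{\left(h,c \right)} = -13$ ($b{\left(h,c \right)} = -6 - 7 = -13$)
$d 20 + b{\left(B{\left(-4 \right)},-11 \right)} = 49 \cdot 20 - 13 = 980 - 13 = 967$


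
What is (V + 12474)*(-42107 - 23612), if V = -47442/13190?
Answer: -5404882305171/6595 ≈ -8.1954e+8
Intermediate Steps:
V = -23721/6595 (V = -47442*1/13190 = -23721/6595 ≈ -3.5968)
(V + 12474)*(-42107 - 23612) = (-23721/6595 + 12474)*(-42107 - 23612) = (82242309/6595)*(-65719) = -5404882305171/6595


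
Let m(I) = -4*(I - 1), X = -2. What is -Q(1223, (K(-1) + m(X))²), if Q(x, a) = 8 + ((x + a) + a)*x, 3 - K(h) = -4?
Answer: -2378743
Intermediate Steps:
m(I) = 4 - 4*I (m(I) = -4*(-1 + I) = 4 - 4*I)
K(h) = 7 (K(h) = 3 - 1*(-4) = 3 + 4 = 7)
Q(x, a) = 8 + x*(x + 2*a) (Q(x, a) = 8 + ((a + x) + a)*x = 8 + (x + 2*a)*x = 8 + x*(x + 2*a))
-Q(1223, (K(-1) + m(X))²) = -(8 + 1223² + 2*(7 + (4 - 4*(-2)))²*1223) = -(8 + 1495729 + 2*(7 + (4 + 8))²*1223) = -(8 + 1495729 + 2*(7 + 12)²*1223) = -(8 + 1495729 + 2*19²*1223) = -(8 + 1495729 + 2*361*1223) = -(8 + 1495729 + 883006) = -1*2378743 = -2378743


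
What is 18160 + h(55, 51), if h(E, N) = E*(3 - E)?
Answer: 15300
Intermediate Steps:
18160 + h(55, 51) = 18160 + 55*(3 - 1*55) = 18160 + 55*(3 - 55) = 18160 + 55*(-52) = 18160 - 2860 = 15300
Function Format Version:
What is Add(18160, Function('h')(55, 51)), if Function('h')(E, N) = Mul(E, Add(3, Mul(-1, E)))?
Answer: 15300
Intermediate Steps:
Add(18160, Function('h')(55, 51)) = Add(18160, Mul(55, Add(3, Mul(-1, 55)))) = Add(18160, Mul(55, Add(3, -55))) = Add(18160, Mul(55, -52)) = Add(18160, -2860) = 15300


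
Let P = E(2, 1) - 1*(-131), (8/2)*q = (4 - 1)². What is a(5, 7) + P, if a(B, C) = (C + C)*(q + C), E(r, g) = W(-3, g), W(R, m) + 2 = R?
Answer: 511/2 ≈ 255.50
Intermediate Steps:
W(R, m) = -2 + R
E(r, g) = -5 (E(r, g) = -2 - 3 = -5)
q = 9/4 (q = (4 - 1)²/4 = (¼)*3² = (¼)*9 = 9/4 ≈ 2.2500)
a(B, C) = 2*C*(9/4 + C) (a(B, C) = (C + C)*(9/4 + C) = (2*C)*(9/4 + C) = 2*C*(9/4 + C))
P = 126 (P = -5 - 1*(-131) = -5 + 131 = 126)
a(5, 7) + P = (½)*7*(9 + 4*7) + 126 = (½)*7*(9 + 28) + 126 = (½)*7*37 + 126 = 259/2 + 126 = 511/2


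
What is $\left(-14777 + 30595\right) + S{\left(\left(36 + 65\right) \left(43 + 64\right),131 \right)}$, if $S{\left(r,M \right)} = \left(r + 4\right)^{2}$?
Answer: $116893539$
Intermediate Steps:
$S{\left(r,M \right)} = \left(4 + r\right)^{2}$
$\left(-14777 + 30595\right) + S{\left(\left(36 + 65\right) \left(43 + 64\right),131 \right)} = \left(-14777 + 30595\right) + \left(4 + \left(36 + 65\right) \left(43 + 64\right)\right)^{2} = 15818 + \left(4 + 101 \cdot 107\right)^{2} = 15818 + \left(4 + 10807\right)^{2} = 15818 + 10811^{2} = 15818 + 116877721 = 116893539$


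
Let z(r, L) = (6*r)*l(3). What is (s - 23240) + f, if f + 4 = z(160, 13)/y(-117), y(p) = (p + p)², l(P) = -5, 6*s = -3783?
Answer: -217879487/9126 ≈ -23875.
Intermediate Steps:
s = -1261/2 (s = (⅙)*(-3783) = -1261/2 ≈ -630.50)
z(r, L) = -30*r (z(r, L) = (6*r)*(-5) = -30*r)
y(p) = 4*p² (y(p) = (2*p)² = 4*p²)
f = -18652/4563 (f = -4 + (-30*160)/((4*(-117)²)) = -4 - 4800/(4*13689) = -4 - 4800/54756 = -4 - 4800*1/54756 = -4 - 400/4563 = -18652/4563 ≈ -4.0877)
(s - 23240) + f = (-1261/2 - 23240) - 18652/4563 = -47741/2 - 18652/4563 = -217879487/9126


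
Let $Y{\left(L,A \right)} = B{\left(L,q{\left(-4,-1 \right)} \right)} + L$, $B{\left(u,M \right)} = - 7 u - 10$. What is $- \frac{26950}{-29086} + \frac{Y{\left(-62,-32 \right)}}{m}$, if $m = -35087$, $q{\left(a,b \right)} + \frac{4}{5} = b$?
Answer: $\frac{467532759}{510270241} \approx 0.91625$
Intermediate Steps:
$q{\left(a,b \right)} = - \frac{4}{5} + b$
$B{\left(u,M \right)} = -10 - 7 u$
$Y{\left(L,A \right)} = -10 - 6 L$ ($Y{\left(L,A \right)} = \left(-10 - 7 L\right) + L = -10 - 6 L$)
$- \frac{26950}{-29086} + \frac{Y{\left(-62,-32 \right)}}{m} = - \frac{26950}{-29086} + \frac{-10 - -372}{-35087} = \left(-26950\right) \left(- \frac{1}{29086}\right) + \left(-10 + 372\right) \left(- \frac{1}{35087}\right) = \frac{13475}{14543} + 362 \left(- \frac{1}{35087}\right) = \frac{13475}{14543} - \frac{362}{35087} = \frac{467532759}{510270241}$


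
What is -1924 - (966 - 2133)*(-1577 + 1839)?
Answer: 303830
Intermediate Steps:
-1924 - (966 - 2133)*(-1577 + 1839) = -1924 - (-1167)*262 = -1924 - 1*(-305754) = -1924 + 305754 = 303830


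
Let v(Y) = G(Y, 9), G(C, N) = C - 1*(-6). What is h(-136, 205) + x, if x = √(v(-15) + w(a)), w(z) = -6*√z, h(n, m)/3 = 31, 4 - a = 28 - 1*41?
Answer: 93 + √(-9 - 6*√17) ≈ 93.0 + 5.8085*I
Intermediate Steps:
G(C, N) = 6 + C (G(C, N) = C + 6 = 6 + C)
a = 17 (a = 4 - (28 - 1*41) = 4 - (28 - 41) = 4 - 1*(-13) = 4 + 13 = 17)
v(Y) = 6 + Y
h(n, m) = 93 (h(n, m) = 3*31 = 93)
x = √(-9 - 6*√17) (x = √((6 - 15) - 6*√17) = √(-9 - 6*√17) ≈ 5.8085*I)
h(-136, 205) + x = 93 + √(-9 - 6*√17)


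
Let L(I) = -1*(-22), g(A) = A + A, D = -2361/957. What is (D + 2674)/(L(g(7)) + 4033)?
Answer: 852219/1293545 ≈ 0.65882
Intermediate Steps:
D = -787/319 (D = -2361*1/957 = -787/319 ≈ -2.4671)
g(A) = 2*A
L(I) = 22
(D + 2674)/(L(g(7)) + 4033) = (-787/319 + 2674)/(22 + 4033) = (852219/319)/4055 = (852219/319)*(1/4055) = 852219/1293545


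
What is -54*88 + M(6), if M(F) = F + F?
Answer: -4740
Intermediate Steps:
M(F) = 2*F
-54*88 + M(6) = -54*88 + 2*6 = -4752 + 12 = -4740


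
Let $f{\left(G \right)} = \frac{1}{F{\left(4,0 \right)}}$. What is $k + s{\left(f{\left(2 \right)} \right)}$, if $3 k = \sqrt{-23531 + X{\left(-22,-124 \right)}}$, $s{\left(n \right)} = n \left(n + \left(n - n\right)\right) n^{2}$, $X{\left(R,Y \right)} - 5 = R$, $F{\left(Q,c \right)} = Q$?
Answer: $\frac{1}{256} + \frac{58 i \sqrt{7}}{3} \approx 0.0039063 + 51.151 i$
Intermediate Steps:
$f{\left(G \right)} = \frac{1}{4}$
$X{\left(R,Y \right)} = 5 + R$
$s{\left(n \right)} = n^{4}$ ($s{\left(n \right)} = n \left(n + 0\right) n^{2} = n n n^{2} = n^{2} n^{2} = n^{4}$)
$k = \frac{58 i \sqrt{7}}{3}$ ($k = \frac{\sqrt{-23531 + \left(5 - 22\right)}}{3} = \frac{\sqrt{-23531 - 17}}{3} = \frac{\sqrt{-23548}}{3} = \frac{58 i \sqrt{7}}{3} \approx 51.151 i$)
$k + s{\left(f{\left(2 \right)} \right)} = \frac{58 i \sqrt{7}}{3} + \left(\frac{1}{4}\right)^{4} = \frac{58 i \sqrt{7}}{3} + \frac{1}{256} = \frac{1}{256} + \frac{58 i \sqrt{7}}{3}$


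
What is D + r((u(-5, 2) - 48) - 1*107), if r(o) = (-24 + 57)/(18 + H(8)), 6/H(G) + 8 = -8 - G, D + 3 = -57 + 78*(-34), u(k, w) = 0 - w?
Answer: -192420/71 ≈ -2710.1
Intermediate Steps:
u(k, w) = -w
D = -2712 (D = -3 + (-57 + 78*(-34)) = -3 + (-57 - 2652) = -3 - 2709 = -2712)
H(G) = 6/(-16 - G) (H(G) = 6/(-8 + (-8 - G)) = 6/(-16 - G))
r(o) = 132/71 (r(o) = (-24 + 57)/(18 - 6/(16 + 8)) = 33/(18 - 6/24) = 33/(18 - 6*1/24) = 33/(18 - 1/4) = 33/(71/4) = 33*(4/71) = 132/71)
D + r((u(-5, 2) - 48) - 1*107) = -2712 + 132/71 = -192420/71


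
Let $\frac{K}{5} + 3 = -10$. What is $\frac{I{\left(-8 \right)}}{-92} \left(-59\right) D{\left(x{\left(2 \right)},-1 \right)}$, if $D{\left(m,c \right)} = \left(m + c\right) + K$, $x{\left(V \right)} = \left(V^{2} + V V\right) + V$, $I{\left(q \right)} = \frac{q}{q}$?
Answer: $- \frac{826}{23} \approx -35.913$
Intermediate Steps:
$K = -65$ ($K = -15 + 5 \left(-10\right) = -15 - 50 = -65$)
$I{\left(q \right)} = 1$
$x{\left(V \right)} = V + 2 V^{2}$ ($x{\left(V \right)} = \left(V^{2} + V^{2}\right) + V = 2 V^{2} + V = V + 2 V^{2}$)
$D{\left(m,c \right)} = -65 + c + m$ ($D{\left(m,c \right)} = \left(m + c\right) - 65 = \left(c + m\right) - 65 = -65 + c + m$)
$\frac{I{\left(-8 \right)}}{-92} \left(-59\right) D{\left(x{\left(2 \right)},-1 \right)} = 1 \frac{1}{-92} \left(-59\right) \left(-65 - 1 + 2 \left(1 + 2 \cdot 2\right)\right) = 1 \left(- \frac{1}{92}\right) \left(-59\right) \left(-65 - 1 + 2 \left(1 + 4\right)\right) = \left(- \frac{1}{92}\right) \left(-59\right) \left(-65 - 1 + 2 \cdot 5\right) = \frac{59 \left(-65 - 1 + 10\right)}{92} = \frac{59}{92} \left(-56\right) = - \frac{826}{23}$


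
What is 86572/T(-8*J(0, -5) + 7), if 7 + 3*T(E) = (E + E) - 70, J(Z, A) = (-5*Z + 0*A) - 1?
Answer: -259716/47 ≈ -5525.9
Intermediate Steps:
J(Z, A) = -1 - 5*Z (J(Z, A) = (-5*Z + 0) - 1 = -5*Z - 1 = -1 - 5*Z)
T(E) = -77/3 + 2*E/3 (T(E) = -7/3 + ((E + E) - 70)/3 = -7/3 + (2*E - 70)/3 = -7/3 + (-70 + 2*E)/3 = -7/3 + (-70/3 + 2*E/3) = -77/3 + 2*E/3)
86572/T(-8*J(0, -5) + 7) = 86572/(-77/3 + 2*(-8*(-1 - 5*0) + 7)/3) = 86572/(-77/3 + 2*(-8*(-1 + 0) + 7)/3) = 86572/(-77/3 + 2*(-8*(-1) + 7)/3) = 86572/(-77/3 + 2*(8 + 7)/3) = 86572/(-77/3 + (⅔)*15) = 86572/(-77/3 + 10) = 86572/(-47/3) = 86572*(-3/47) = -259716/47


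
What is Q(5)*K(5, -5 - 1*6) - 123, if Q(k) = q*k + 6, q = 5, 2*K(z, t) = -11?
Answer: -587/2 ≈ -293.50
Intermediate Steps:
K(z, t) = -11/2 (K(z, t) = (1/2)*(-11) = -11/2)
Q(k) = 6 + 5*k (Q(k) = 5*k + 6 = 6 + 5*k)
Q(5)*K(5, -5 - 1*6) - 123 = (6 + 5*5)*(-11/2) - 123 = (6 + 25)*(-11/2) - 123 = 31*(-11/2) - 123 = -341/2 - 123 = -587/2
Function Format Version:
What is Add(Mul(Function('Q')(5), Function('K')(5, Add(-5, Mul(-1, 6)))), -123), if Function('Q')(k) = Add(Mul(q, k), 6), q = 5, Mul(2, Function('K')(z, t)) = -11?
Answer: Rational(-587, 2) ≈ -293.50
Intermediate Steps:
Function('K')(z, t) = Rational(-11, 2) (Function('K')(z, t) = Mul(Rational(1, 2), -11) = Rational(-11, 2))
Function('Q')(k) = Add(6, Mul(5, k)) (Function('Q')(k) = Add(Mul(5, k), 6) = Add(6, Mul(5, k)))
Add(Mul(Function('Q')(5), Function('K')(5, Add(-5, Mul(-1, 6)))), -123) = Add(Mul(Add(6, Mul(5, 5)), Rational(-11, 2)), -123) = Add(Mul(Add(6, 25), Rational(-11, 2)), -123) = Add(Mul(31, Rational(-11, 2)), -123) = Add(Rational(-341, 2), -123) = Rational(-587, 2)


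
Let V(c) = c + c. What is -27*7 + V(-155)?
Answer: -499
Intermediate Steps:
V(c) = 2*c
-27*7 + V(-155) = -27*7 + 2*(-155) = -189 - 310 = -499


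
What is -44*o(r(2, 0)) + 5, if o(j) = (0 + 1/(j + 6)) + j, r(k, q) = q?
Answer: -7/3 ≈ -2.3333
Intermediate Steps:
o(j) = j + 1/(6 + j) (o(j) = (0 + 1/(6 + j)) + j = 1/(6 + j) + j = j + 1/(6 + j))
-44*o(r(2, 0)) + 5 = -44*(1 + 0² + 6*0)/(6 + 0) + 5 = -44*(1 + 0 + 0)/6 + 5 = -22/3 + 5 = -7/3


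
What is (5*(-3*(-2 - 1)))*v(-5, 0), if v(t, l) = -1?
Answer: -45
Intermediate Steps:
(5*(-3*(-2 - 1)))*v(-5, 0) = (5*(-3*(-2 - 1)))*(-1) = (5*(-3*(-3)))*(-1) = (5*9)*(-1) = 45*(-1) = -45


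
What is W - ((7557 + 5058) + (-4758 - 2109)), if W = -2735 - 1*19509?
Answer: -27992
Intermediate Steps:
W = -22244 (W = -2735 - 19509 = -22244)
W - ((7557 + 5058) + (-4758 - 2109)) = -22244 - ((7557 + 5058) + (-4758 - 2109)) = -22244 - (12615 - 6867) = -22244 - 1*5748 = -22244 - 5748 = -27992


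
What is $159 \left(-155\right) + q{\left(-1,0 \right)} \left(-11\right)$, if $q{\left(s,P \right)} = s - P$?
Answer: $-24634$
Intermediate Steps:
$159 \left(-155\right) + q{\left(-1,0 \right)} \left(-11\right) = 159 \left(-155\right) + \left(-1 - 0\right) \left(-11\right) = -24645 + \left(-1 + 0\right) \left(-11\right) = -24645 - -11 = -24645 + 11 = -24634$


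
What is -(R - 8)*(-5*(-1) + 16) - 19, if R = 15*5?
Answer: -1426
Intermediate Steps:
R = 75
-(R - 8)*(-5*(-1) + 16) - 19 = -(75 - 8)*(-5*(-1) + 16) - 19 = -67*(5 + 16) - 19 = -67*21 - 19 = -1*1407 - 19 = -1407 - 19 = -1426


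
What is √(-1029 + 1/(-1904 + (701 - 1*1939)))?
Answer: I*√10158459898/3142 ≈ 32.078*I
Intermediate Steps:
√(-1029 + 1/(-1904 + (701 - 1*1939))) = √(-1029 + 1/(-1904 + (701 - 1939))) = √(-1029 + 1/(-1904 - 1238)) = √(-1029 + 1/(-3142)) = √(-1029 - 1/3142) = √(-3233119/3142) = I*√10158459898/3142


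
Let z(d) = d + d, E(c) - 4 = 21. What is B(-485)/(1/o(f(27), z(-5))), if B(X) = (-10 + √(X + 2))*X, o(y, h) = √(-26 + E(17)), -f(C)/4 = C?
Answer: 485*√483 + 4850*I ≈ 10659.0 + 4850.0*I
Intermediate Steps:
f(C) = -4*C
E(c) = 25 (E(c) = 4 + 21 = 25)
z(d) = 2*d
o(y, h) = I (o(y, h) = √(-26 + 25) = √(-1) = I)
B(X) = X*(-10 + √(2 + X)) (B(X) = (-10 + √(2 + X))*X = X*(-10 + √(2 + X)))
B(-485)/(1/o(f(27), z(-5))) = (-485*(-10 + √(2 - 485)))/(1/I) = (-485*(-10 + √(-483)))/((-I)) = (-485*(-10 + I*√483))*I = (4850 - 485*I*√483)*I = I*(4850 - 485*I*√483)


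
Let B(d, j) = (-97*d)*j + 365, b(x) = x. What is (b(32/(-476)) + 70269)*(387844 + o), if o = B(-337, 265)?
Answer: 75682766580382/119 ≈ 6.3599e+11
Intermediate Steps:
B(d, j) = 365 - 97*d*j (B(d, j) = -97*d*j + 365 = 365 - 97*d*j)
o = 8662950 (o = 365 - 97*(-337)*265 = 365 + 8662585 = 8662950)
(b(32/(-476)) + 70269)*(387844 + o) = (32/(-476) + 70269)*(387844 + 8662950) = (32*(-1/476) + 70269)*9050794 = (-8/119 + 70269)*9050794 = (8362003/119)*9050794 = 75682766580382/119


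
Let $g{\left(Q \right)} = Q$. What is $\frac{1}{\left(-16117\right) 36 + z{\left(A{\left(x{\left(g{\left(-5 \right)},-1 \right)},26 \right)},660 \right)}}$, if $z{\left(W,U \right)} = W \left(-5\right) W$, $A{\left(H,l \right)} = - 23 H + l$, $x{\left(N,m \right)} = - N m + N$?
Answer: $- \frac{1}{907892} \approx -1.1015 \cdot 10^{-6}$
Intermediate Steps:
$x{\left(N,m \right)} = N - N m$ ($x{\left(N,m \right)} = - N m + N = N - N m$)
$A{\left(H,l \right)} = l - 23 H$
$z{\left(W,U \right)} = - 5 W^{2}$ ($z{\left(W,U \right)} = - 5 W W = - 5 W^{2}$)
$\frac{1}{\left(-16117\right) 36 + z{\left(A{\left(x{\left(g{\left(-5 \right)},-1 \right)},26 \right)},660 \right)}} = \frac{1}{\left(-16117\right) 36 - 5 \left(26 - 23 \left(- 5 \left(1 - -1\right)\right)\right)^{2}} = \frac{1}{-580212 - 5 \left(26 - 23 \left(- 5 \left(1 + 1\right)\right)\right)^{2}} = \frac{1}{-580212 - 5 \left(26 - 23 \left(\left(-5\right) 2\right)\right)^{2}} = \frac{1}{-580212 - 5 \left(26 - -230\right)^{2}} = \frac{1}{-580212 - 5 \left(26 + 230\right)^{2}} = \frac{1}{-580212 - 5 \cdot 256^{2}} = \frac{1}{-580212 - 327680} = \frac{1}{-907892} = - \frac{1}{907892}$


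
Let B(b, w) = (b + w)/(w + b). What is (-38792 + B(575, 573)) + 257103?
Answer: 218312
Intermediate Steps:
B(b, w) = 1 (B(b, w) = (b + w)/(b + w) = 1)
(-38792 + B(575, 573)) + 257103 = (-38792 + 1) + 257103 = -38791 + 257103 = 218312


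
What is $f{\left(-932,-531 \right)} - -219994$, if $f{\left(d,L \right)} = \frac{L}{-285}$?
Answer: $\frac{20899607}{95} \approx 2.2 \cdot 10^{5}$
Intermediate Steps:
$f{\left(d,L \right)} = - \frac{L}{285}$ ($f{\left(d,L \right)} = L \left(- \frac{1}{285}\right) = - \frac{L}{285}$)
$f{\left(-932,-531 \right)} - -219994 = \left(- \frac{1}{285}\right) \left(-531\right) - -219994 = \frac{177}{95} + 219994 = \frac{20899607}{95}$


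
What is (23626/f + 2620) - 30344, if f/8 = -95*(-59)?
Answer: -621560267/22420 ≈ -27723.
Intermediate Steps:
f = 44840 (f = 8*(-95*(-59)) = 8*5605 = 44840)
(23626/f + 2620) - 30344 = (23626/44840 + 2620) - 30344 = (23626*(1/44840) + 2620) - 30344 = (11813/22420 + 2620) - 30344 = 58752213/22420 - 30344 = -621560267/22420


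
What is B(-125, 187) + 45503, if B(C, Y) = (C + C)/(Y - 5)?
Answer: 4140648/91 ≈ 45502.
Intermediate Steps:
B(C, Y) = 2*C/(-5 + Y) (B(C, Y) = (2*C)/(-5 + Y) = 2*C/(-5 + Y))
B(-125, 187) + 45503 = 2*(-125)/(-5 + 187) + 45503 = 2*(-125)/182 + 45503 = 2*(-125)*(1/182) + 45503 = -125/91 + 45503 = 4140648/91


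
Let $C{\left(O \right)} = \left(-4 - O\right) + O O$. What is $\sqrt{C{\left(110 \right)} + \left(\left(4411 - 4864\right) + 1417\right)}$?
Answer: $5 \sqrt{518} \approx 113.8$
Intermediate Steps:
$C{\left(O \right)} = -4 + O^{2} - O$ ($C{\left(O \right)} = \left(-4 - O\right) + O^{2} = -4 + O^{2} - O$)
$\sqrt{C{\left(110 \right)} + \left(\left(4411 - 4864\right) + 1417\right)} = \sqrt{\left(-4 + 110^{2} - 110\right) + \left(\left(4411 - 4864\right) + 1417\right)} = \sqrt{\left(-4 + 12100 - 110\right) + \left(-453 + 1417\right)} = \sqrt{11986 + 964} = \sqrt{12950} = 5 \sqrt{518}$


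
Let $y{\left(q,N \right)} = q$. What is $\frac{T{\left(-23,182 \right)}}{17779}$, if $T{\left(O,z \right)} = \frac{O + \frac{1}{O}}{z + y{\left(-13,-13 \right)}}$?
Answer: $- \frac{530}{69106973} \approx -7.6693 \cdot 10^{-6}$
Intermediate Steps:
$T{\left(O,z \right)} = \frac{O + \frac{1}{O}}{-13 + z}$ ($T{\left(O,z \right)} = \frac{O + \frac{1}{O}}{z - 13} = \frac{O + \frac{1}{O}}{-13 + z}$)
$\frac{T{\left(-23,182 \right)}}{17779} = \frac{\frac{1}{-23} \frac{1}{-13 + 182} \left(1 + \left(-23\right)^{2}\right)}{17779} = - \frac{1 + 529}{23 \cdot 169} \cdot \frac{1}{17779} = \left(- \frac{1}{23}\right) \frac{1}{169} \cdot 530 \cdot \frac{1}{17779} = \left(- \frac{530}{3887}\right) \frac{1}{17779} = - \frac{530}{69106973}$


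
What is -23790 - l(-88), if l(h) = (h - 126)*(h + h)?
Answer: -61454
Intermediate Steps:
l(h) = 2*h*(-126 + h) (l(h) = (-126 + h)*(2*h) = 2*h*(-126 + h))
-23790 - l(-88) = -23790 - 2*(-88)*(-126 - 88) = -23790 - 2*(-88)*(-214) = -23790 - 1*37664 = -23790 - 37664 = -61454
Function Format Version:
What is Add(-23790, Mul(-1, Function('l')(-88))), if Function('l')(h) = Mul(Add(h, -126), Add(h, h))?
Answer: -61454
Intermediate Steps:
Function('l')(h) = Mul(2, h, Add(-126, h)) (Function('l')(h) = Mul(Add(-126, h), Mul(2, h)) = Mul(2, h, Add(-126, h)))
Add(-23790, Mul(-1, Function('l')(-88))) = Add(-23790, Mul(-1, Mul(2, -88, Add(-126, -88)))) = Add(-23790, Mul(-1, Mul(2, -88, -214))) = Add(-23790, Mul(-1, 37664)) = Add(-23790, -37664) = -61454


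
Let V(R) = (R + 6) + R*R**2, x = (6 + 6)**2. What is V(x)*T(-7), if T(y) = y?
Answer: -20902938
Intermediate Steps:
x = 144 (x = 12**2 = 144)
V(R) = 6 + R + R**3 (V(R) = (6 + R) + R**3 = 6 + R + R**3)
V(x)*T(-7) = (6 + 144 + 144**3)*(-7) = (6 + 144 + 2985984)*(-7) = 2986134*(-7) = -20902938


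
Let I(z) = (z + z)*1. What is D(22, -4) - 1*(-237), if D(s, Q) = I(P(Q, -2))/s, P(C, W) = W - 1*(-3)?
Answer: 2608/11 ≈ 237.09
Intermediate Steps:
P(C, W) = 3 + W (P(C, W) = W + 3 = 3 + W)
I(z) = 2*z (I(z) = (2*z)*1 = 2*z)
D(s, Q) = 2/s (D(s, Q) = (2*(3 - 2))/s = (2*1)/s = 2/s)
D(22, -4) - 1*(-237) = 2/22 - 1*(-237) = 2*(1/22) + 237 = 1/11 + 237 = 2608/11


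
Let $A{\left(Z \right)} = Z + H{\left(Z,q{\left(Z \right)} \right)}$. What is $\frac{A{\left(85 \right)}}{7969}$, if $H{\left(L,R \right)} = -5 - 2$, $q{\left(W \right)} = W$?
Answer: $\frac{6}{613} \approx 0.0097879$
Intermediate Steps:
$H{\left(L,R \right)} = -7$
$A{\left(Z \right)} = -7 + Z$ ($A{\left(Z \right)} = Z - 7 = -7 + Z$)
$\frac{A{\left(85 \right)}}{7969} = \frac{-7 + 85}{7969} = 78 \cdot \frac{1}{7969} = \frac{6}{613}$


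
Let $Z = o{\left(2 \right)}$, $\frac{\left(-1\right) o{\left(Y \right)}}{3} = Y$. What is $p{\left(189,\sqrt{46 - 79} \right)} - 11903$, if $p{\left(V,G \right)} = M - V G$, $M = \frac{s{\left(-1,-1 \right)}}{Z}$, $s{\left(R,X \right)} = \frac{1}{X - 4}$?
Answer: $- \frac{357089}{30} - 189 i \sqrt{33} \approx -11903.0 - 1085.7 i$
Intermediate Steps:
$s{\left(R,X \right)} = \frac{1}{-4 + X}$
$o{\left(Y \right)} = - 3 Y$
$Z = -6$ ($Z = \left(-3\right) 2 = -6$)
$M = \frac{1}{30}$ ($M = \frac{1}{\left(-4 - 1\right) \left(-6\right)} = \frac{1}{-5} \left(- \frac{1}{6}\right) = \left(- \frac{1}{5}\right) \left(- \frac{1}{6}\right) = \frac{1}{30} \approx 0.033333$)
$p{\left(V,G \right)} = \frac{1}{30} - G V$ ($p{\left(V,G \right)} = \frac{1}{30} - V G = \frac{1}{30} - G V$)
$p{\left(189,\sqrt{46 - 79} \right)} - 11903 = \left(\frac{1}{30} - \sqrt{46 - 79} \cdot 189\right) - 11903 = \left(\frac{1}{30} - \sqrt{-33} \cdot 189\right) - 11903 = \left(\frac{1}{30} - i \sqrt{33} \cdot 189\right) - 11903 = \left(\frac{1}{30} - 189 i \sqrt{33}\right) - 11903 = - \frac{357089}{30} - 189 i \sqrt{33}$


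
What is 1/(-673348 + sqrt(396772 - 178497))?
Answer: -673348/453397310829 - 5*sqrt(8731)/453397310829 ≈ -1.4861e-6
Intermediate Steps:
1/(-673348 + sqrt(396772 - 178497)) = 1/(-673348 + sqrt(218275)) = 1/(-673348 + 5*sqrt(8731))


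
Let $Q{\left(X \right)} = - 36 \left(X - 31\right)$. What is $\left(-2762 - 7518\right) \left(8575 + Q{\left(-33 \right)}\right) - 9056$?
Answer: $-111845176$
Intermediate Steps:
$Q{\left(X \right)} = 1116 - 36 X$ ($Q{\left(X \right)} = - 36 \left(-31 + X\right) = 1116 - 36 X$)
$\left(-2762 - 7518\right) \left(8575 + Q{\left(-33 \right)}\right) - 9056 = \left(-2762 - 7518\right) \left(8575 + \left(1116 - -1188\right)\right) - 9056 = - 10280 \left(8575 + \left(1116 + 1188\right)\right) - 9056 = - 10280 \left(8575 + 2304\right) - 9056 = \left(-10280\right) 10879 - 9056 = -111836120 - 9056 = -111845176$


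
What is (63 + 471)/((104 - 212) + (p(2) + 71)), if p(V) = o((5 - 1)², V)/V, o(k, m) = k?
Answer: -534/29 ≈ -18.414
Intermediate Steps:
p(V) = 16/V (p(V) = (5 - 1)²/V = 4²/V = 16/V)
(63 + 471)/((104 - 212) + (p(2) + 71)) = (63 + 471)/((104 - 212) + (16/2 + 71)) = 534/(-108 + (16*(½) + 71)) = 534/(-108 + (8 + 71)) = 534/(-108 + 79) = 534/(-29) = 534*(-1/29) = -534/29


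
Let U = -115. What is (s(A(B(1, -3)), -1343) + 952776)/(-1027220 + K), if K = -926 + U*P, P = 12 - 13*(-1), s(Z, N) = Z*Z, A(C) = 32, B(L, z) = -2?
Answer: -953800/1031021 ≈ -0.92510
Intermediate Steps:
s(Z, N) = Z²
P = 25 (P = 12 + 13 = 25)
K = -3801 (K = -926 - 115*25 = -926 - 2875 = -3801)
(s(A(B(1, -3)), -1343) + 952776)/(-1027220 + K) = (32² + 952776)/(-1027220 - 3801) = (1024 + 952776)/(-1031021) = 953800*(-1/1031021) = -953800/1031021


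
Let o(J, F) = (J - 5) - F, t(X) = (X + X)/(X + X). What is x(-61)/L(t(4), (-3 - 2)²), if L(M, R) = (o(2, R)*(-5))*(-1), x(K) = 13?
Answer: -13/140 ≈ -0.092857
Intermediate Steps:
t(X) = 1 (t(X) = (2*X)/((2*X)) = (2*X)*(1/(2*X)) = 1)
o(J, F) = -5 + J - F (o(J, F) = (-5 + J) - F = -5 + J - F)
L(M, R) = -15 - 5*R (L(M, R) = ((-5 + 2 - R)*(-5))*(-1) = ((-3 - R)*(-5))*(-1) = (15 + 5*R)*(-1) = -15 - 5*R)
x(-61)/L(t(4), (-3 - 2)²) = 13/(-15 - 5*(-3 - 2)²) = 13/(-15 - 5*(-5)²) = 13/(-15 - 5*25) = 13/(-15 - 125) = 13/(-140) = 13*(-1/140) = -13/140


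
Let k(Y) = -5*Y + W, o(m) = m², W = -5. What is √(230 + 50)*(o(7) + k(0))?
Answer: 88*√70 ≈ 736.26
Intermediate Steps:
k(Y) = -5 - 5*Y (k(Y) = -5*Y - 5 = -5 - 5*Y)
√(230 + 50)*(o(7) + k(0)) = √(230 + 50)*(7² + (-5 - 5*0)) = √280*(49 + (-5 + 0)) = (2*√70)*(49 - 5) = (2*√70)*44 = 88*√70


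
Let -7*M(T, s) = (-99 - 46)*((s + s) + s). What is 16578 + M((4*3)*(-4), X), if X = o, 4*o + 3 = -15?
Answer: 228177/14 ≈ 16298.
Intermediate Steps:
o = -9/2 (o = -¾ + (¼)*(-15) = -¾ - 15/4 = -9/2 ≈ -4.5000)
X = -9/2 ≈ -4.5000
M(T, s) = 435*s/7 (M(T, s) = -(-99 - 46)*((s + s) + s)/7 = -(-145)*(2*s + s)/7 = -(-145)*3*s/7 = -(-435)*s/7 = 435*s/7)
16578 + M((4*3)*(-4), X) = 16578 + (435/7)*(-9/2) = 16578 - 3915/14 = 228177/14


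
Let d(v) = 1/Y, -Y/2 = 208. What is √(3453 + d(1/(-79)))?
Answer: √37347622/104 ≈ 58.762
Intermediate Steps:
Y = -416 (Y = -2*208 = -416)
d(v) = -1/416 (d(v) = 1/(-416) = -1/416)
√(3453 + d(1/(-79))) = √(3453 - 1/416) = √(1436447/416) = √37347622/104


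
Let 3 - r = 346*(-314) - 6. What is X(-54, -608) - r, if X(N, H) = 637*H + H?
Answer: -496557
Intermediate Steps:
r = 108653 (r = 3 - (346*(-314) - 6) = 3 - (-108644 - 6) = 3 - 1*(-108650) = 3 + 108650 = 108653)
X(N, H) = 638*H
X(-54, -608) - r = 638*(-608) - 1*108653 = -387904 - 108653 = -496557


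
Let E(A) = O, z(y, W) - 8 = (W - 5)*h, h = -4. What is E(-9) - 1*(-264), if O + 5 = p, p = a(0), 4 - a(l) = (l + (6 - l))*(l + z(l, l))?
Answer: 95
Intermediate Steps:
z(y, W) = 28 - 4*W (z(y, W) = 8 + (W - 5)*(-4) = 8 + (-5 + W)*(-4) = 8 + (20 - 4*W) = 28 - 4*W)
a(l) = -164 + 18*l (a(l) = 4 - (l + (6 - l))*(l + (28 - 4*l)) = 4 - 6*(28 - 3*l) = 4 - (168 - 18*l) = 4 + (-168 + 18*l) = -164 + 18*l)
p = -164 (p = -164 + 18*0 = -164 + 0 = -164)
O = -169 (O = -5 - 164 = -169)
E(A) = -169
E(-9) - 1*(-264) = -169 - 1*(-264) = -169 + 264 = 95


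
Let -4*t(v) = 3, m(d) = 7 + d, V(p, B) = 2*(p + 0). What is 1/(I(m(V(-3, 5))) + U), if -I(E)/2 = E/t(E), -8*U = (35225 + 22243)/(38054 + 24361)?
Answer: 41610/106171 ≈ 0.39191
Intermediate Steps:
V(p, B) = 2*p
t(v) = -¾ (t(v) = -¼*3 = -¾)
U = -4789/41610 (U = -(35225 + 22243)/(8*(38054 + 24361)) = -14367/(2*62415) = -⅛*19156/20805 = -4789/41610 ≈ -0.11509)
I(E) = 8*E/3 (I(E) = -2*E/(-¾) = -2*E*(-4)/3 = -(-8)*E/3 = 8*E/3)
1/(I(m(V(-3, 5))) + U) = 1/(8*(7 + 2*(-3))/3 - 4789/41610) = 1/(8*(7 - 6)/3 - 4789/41610) = 1/((8/3)*1 - 4789/41610) = 1/(8/3 - 4789/41610) = 1/(106171/41610) = 41610/106171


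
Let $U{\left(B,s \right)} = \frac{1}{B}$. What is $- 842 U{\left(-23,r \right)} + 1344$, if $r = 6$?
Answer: $\frac{31754}{23} \approx 1380.6$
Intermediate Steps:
$- 842 U{\left(-23,r \right)} + 1344 = - \frac{842}{-23} + 1344 = \left(-842\right) \left(- \frac{1}{23}\right) + 1344 = \frac{842}{23} + 1344 = \frac{31754}{23}$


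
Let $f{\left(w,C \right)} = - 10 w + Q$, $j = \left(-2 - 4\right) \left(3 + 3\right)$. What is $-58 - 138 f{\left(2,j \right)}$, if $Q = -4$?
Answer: $3254$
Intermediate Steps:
$j = -36$ ($j = \left(-6\right) 6 = -36$)
$f{\left(w,C \right)} = -4 - 10 w$ ($f{\left(w,C \right)} = - 10 w - 4 = -4 - 10 w$)
$-58 - 138 f{\left(2,j \right)} = -58 - 138 \left(-4 - 20\right) = -58 - -3312 = -58 + 3312 = 3254$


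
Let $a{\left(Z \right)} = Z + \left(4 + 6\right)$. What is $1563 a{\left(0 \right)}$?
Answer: $15630$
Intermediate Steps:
$a{\left(Z \right)} = 10 + Z$ ($a{\left(Z \right)} = Z + 10 = 10 + Z$)
$1563 a{\left(0 \right)} = 1563 \left(10 + 0\right) = 1563 \cdot 10 = 15630$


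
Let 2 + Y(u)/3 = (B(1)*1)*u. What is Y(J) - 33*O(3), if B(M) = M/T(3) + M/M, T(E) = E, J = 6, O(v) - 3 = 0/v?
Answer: -81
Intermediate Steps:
O(v) = 3 (O(v) = 3 + 0/v = 3 + 0 = 3)
B(M) = 1 + M/3 (B(M) = M/3 + M/M = M*(1/3) + 1 = M/3 + 1 = 1 + M/3)
Y(u) = -6 + 4*u (Y(u) = -6 + 3*(((1 + (1/3)*1)*1)*u) = -6 + 3*(((1 + 1/3)*1)*u) = -6 + 3*(((4/3)*1)*u) = -6 + 3*(4*u/3) = -6 + 4*u)
Y(J) - 33*O(3) = (-6 + 4*6) - 33*3 = (-6 + 24) - 99 = 18 - 99 = -81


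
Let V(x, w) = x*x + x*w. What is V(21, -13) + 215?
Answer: 383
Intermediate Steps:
V(x, w) = x**2 + w*x
V(21, -13) + 215 = 21*(-13 + 21) + 215 = 21*8 + 215 = 168 + 215 = 383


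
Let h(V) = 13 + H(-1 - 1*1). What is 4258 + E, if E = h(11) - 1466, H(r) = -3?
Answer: 2802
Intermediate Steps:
h(V) = 10 (h(V) = 13 - 3 = 10)
E = -1456 (E = 10 - 1466 = -1456)
4258 + E = 4258 - 1456 = 2802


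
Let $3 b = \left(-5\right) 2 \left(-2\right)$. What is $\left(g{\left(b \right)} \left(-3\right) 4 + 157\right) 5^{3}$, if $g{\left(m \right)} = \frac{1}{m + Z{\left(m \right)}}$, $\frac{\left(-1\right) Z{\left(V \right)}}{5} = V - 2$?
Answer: $19715$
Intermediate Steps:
$b = \frac{20}{3}$ ($b = \frac{\left(-5\right) 2 \left(-2\right)}{3} = \frac{\left(-10\right) \left(-2\right)}{3} = \frac{1}{3} \cdot 20 = \frac{20}{3} \approx 6.6667$)
$Z{\left(V \right)} = 10 - 5 V$ ($Z{\left(V \right)} = - 5 \left(V - 2\right) = - 5 \left(-2 + V\right) = 10 - 5 V$)
$g{\left(m \right)} = \frac{1}{10 - 4 m}$ ($g{\left(m \right)} = \frac{1}{m - \left(-10 + 5 m\right)} = \frac{1}{10 - 4 m}$)
$\left(g{\left(b \right)} \left(-3\right) 4 + 157\right) 5^{3} = \left(- \frac{1}{-10 + 4 \cdot \frac{20}{3}} \left(-3\right) 4 + 157\right) 5^{3} = \left(- \frac{1}{-10 + \frac{80}{3}} \left(-3\right) 4 + 157\right) 125 = \left(- \frac{1}{\frac{50}{3}} \left(-3\right) 4 + 157\right) 125 = \left(\left(-1\right) \frac{3}{50} \left(-3\right) 4 + 157\right) 125 = \left(\left(- \frac{3}{50}\right) \left(-3\right) 4 + 157\right) 125 = \left(\frac{9}{50} \cdot 4 + 157\right) 125 = \left(\frac{18}{25} + 157\right) 125 = \frac{3943}{25} \cdot 125 = 19715$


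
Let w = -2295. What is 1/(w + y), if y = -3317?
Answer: -1/5612 ≈ -0.00017819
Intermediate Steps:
1/(w + y) = 1/(-2295 - 3317) = 1/(-5612) = -1/5612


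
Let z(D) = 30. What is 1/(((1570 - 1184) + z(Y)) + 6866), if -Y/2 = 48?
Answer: 1/7282 ≈ 0.00013732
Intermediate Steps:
Y = -96 (Y = -2*48 = -96)
1/(((1570 - 1184) + z(Y)) + 6866) = 1/(((1570 - 1184) + 30) + 6866) = 1/((386 + 30) + 6866) = 1/(416 + 6866) = 1/7282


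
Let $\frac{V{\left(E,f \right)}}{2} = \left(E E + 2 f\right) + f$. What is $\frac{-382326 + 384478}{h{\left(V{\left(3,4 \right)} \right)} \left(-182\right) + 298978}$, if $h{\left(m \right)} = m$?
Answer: $\frac{1076}{145667} \approx 0.0073867$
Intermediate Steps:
$V{\left(E,f \right)} = 2 E^{2} + 6 f$ ($V{\left(E,f \right)} = 2 \left(\left(E E + 2 f\right) + f\right) = 2 \left(\left(E^{2} + 2 f\right) + f\right) = 2 \left(E^{2} + 3 f\right) = 2 E^{2} + 6 f$)
$\frac{-382326 + 384478}{h{\left(V{\left(3,4 \right)} \right)} \left(-182\right) + 298978} = \frac{-382326 + 384478}{\left(2 \cdot 3^{2} + 6 \cdot 4\right) \left(-182\right) + 298978} = \frac{2152}{\left(2 \cdot 9 + 24\right) \left(-182\right) + 298978} = \frac{2152}{\left(18 + 24\right) \left(-182\right) + 298978} = \frac{2152}{42 \left(-182\right) + 298978} = \frac{2152}{-7644 + 298978} = \frac{2152}{291334} = 2152 \cdot \frac{1}{291334} = \frac{1076}{145667}$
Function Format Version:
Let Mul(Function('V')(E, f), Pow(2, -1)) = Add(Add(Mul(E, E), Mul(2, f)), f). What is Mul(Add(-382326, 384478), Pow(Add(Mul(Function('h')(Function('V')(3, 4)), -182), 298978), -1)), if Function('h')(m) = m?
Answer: Rational(1076, 145667) ≈ 0.0073867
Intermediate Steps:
Function('V')(E, f) = Add(Mul(2, Pow(E, 2)), Mul(6, f)) (Function('V')(E, f) = Mul(2, Add(Add(Mul(E, E), Mul(2, f)), f)) = Mul(2, Add(Add(Pow(E, 2), Mul(2, f)), f)) = Mul(2, Add(Pow(E, 2), Mul(3, f))) = Add(Mul(2, Pow(E, 2)), Mul(6, f)))
Mul(Add(-382326, 384478), Pow(Add(Mul(Function('h')(Function('V')(3, 4)), -182), 298978), -1)) = Mul(Add(-382326, 384478), Pow(Add(Mul(Add(Mul(2, Pow(3, 2)), Mul(6, 4)), -182), 298978), -1)) = Mul(2152, Pow(Add(Mul(Add(Mul(2, 9), 24), -182), 298978), -1)) = Mul(2152, Pow(Add(Mul(Add(18, 24), -182), 298978), -1)) = Mul(2152, Pow(Add(Mul(42, -182), 298978), -1)) = Mul(2152, Pow(Add(-7644, 298978), -1)) = Mul(2152, Pow(291334, -1)) = Mul(2152, Rational(1, 291334)) = Rational(1076, 145667)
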